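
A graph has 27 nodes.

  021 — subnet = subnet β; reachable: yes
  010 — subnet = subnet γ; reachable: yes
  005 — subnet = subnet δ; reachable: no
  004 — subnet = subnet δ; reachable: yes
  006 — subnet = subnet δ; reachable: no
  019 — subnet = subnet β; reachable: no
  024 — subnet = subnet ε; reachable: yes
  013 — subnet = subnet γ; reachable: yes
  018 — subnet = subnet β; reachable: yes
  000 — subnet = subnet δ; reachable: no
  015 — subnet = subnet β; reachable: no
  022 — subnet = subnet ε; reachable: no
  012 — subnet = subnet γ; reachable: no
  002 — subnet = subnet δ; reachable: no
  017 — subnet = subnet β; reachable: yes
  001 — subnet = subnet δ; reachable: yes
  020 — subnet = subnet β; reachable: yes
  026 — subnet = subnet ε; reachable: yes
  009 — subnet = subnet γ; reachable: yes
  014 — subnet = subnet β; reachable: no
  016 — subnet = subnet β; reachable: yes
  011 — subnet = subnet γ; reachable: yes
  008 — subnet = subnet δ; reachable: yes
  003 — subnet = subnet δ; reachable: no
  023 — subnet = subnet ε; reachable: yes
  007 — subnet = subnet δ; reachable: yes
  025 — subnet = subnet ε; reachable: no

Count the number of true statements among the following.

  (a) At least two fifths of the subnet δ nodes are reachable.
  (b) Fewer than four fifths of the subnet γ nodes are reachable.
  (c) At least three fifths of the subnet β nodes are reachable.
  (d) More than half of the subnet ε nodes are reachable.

(a) subnet δ: |A| = 9, |A ∩ B| = 4; needs |A ∩ B| / |A| ≥ 2/5 — true.
(b) subnet γ: |A| = 5, |A ∩ B| = 4; needs |A ∩ B| / |A| < 4/5 — false.
(c) subnet β: |A| = 8, |A ∩ B| = 5; needs |A ∩ B| / |A| ≥ 3/5 — true.
(d) subnet ε: |A| = 5, |A ∩ B| = 3; needs |A ∩ B| > |A ∖ B| — true.

3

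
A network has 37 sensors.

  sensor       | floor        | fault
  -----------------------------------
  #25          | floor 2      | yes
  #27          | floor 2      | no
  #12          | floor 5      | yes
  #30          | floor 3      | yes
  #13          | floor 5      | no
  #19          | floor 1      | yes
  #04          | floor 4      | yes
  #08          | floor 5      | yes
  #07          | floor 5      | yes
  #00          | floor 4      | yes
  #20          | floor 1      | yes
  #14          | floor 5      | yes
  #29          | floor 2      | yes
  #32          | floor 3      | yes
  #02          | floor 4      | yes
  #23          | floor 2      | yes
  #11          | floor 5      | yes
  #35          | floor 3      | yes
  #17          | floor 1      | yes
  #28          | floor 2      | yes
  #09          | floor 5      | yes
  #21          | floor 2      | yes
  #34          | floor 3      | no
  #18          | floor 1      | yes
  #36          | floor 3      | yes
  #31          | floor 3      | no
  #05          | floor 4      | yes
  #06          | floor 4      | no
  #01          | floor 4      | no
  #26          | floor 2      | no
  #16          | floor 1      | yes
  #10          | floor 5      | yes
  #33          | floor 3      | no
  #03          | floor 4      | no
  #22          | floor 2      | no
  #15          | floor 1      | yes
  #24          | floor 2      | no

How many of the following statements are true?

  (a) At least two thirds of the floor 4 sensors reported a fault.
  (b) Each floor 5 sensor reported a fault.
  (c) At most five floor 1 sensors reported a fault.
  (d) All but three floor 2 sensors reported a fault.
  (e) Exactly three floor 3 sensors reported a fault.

0

(a) floor 4: |A| = 7, |A ∩ B| = 4; needs |A ∩ B| / |A| ≥ 2/3 — false.
(b) floor 5: |A| = 8, |A ∩ B| = 7; needs A ⊆ B, i.e. every element of A is in B (|A ∖ B| = 0) — false.
(c) floor 1: |A| = 6, |A ∩ B| = 6; needs |A ∩ B| ≤ 5 — false.
(d) floor 2: |A| = 9, |A ∩ B| = 5; needs |A ∖ B| = 3 — false.
(e) floor 3: |A| = 7, |A ∩ B| = 4; needs |A ∩ B| = 3 — false.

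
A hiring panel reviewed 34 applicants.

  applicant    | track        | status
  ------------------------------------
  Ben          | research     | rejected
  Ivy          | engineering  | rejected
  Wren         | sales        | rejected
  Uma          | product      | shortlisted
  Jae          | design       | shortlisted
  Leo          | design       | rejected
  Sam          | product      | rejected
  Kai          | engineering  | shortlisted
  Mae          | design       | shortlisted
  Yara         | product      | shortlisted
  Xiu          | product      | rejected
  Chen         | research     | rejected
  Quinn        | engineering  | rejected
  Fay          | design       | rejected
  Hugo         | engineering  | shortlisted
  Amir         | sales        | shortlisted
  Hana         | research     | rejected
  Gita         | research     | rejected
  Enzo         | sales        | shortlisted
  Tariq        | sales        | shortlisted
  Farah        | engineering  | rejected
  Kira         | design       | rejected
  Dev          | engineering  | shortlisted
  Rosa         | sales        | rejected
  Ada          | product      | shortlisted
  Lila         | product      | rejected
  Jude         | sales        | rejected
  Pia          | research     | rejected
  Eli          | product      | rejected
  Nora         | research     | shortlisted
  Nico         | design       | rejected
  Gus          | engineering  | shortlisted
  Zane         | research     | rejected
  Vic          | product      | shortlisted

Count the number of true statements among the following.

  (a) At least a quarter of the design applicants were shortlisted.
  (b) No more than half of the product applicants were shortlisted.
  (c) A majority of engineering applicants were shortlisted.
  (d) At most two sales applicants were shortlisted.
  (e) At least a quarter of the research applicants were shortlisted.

(a) design: |A| = 6, |A ∩ B| = 2; needs |A ∩ B| / |A| ≥ 1/4 — true.
(b) product: |A| = 8, |A ∩ B| = 4; needs |A ∩ B| ≤ |A ∖ B| — true.
(c) engineering: |A| = 7, |A ∩ B| = 4; needs |A ∩ B| > |A ∖ B| — true.
(d) sales: |A| = 6, |A ∩ B| = 3; needs |A ∩ B| ≤ 2 — false.
(e) research: |A| = 7, |A ∩ B| = 1; needs |A ∩ B| / |A| ≥ 1/4 — false.

3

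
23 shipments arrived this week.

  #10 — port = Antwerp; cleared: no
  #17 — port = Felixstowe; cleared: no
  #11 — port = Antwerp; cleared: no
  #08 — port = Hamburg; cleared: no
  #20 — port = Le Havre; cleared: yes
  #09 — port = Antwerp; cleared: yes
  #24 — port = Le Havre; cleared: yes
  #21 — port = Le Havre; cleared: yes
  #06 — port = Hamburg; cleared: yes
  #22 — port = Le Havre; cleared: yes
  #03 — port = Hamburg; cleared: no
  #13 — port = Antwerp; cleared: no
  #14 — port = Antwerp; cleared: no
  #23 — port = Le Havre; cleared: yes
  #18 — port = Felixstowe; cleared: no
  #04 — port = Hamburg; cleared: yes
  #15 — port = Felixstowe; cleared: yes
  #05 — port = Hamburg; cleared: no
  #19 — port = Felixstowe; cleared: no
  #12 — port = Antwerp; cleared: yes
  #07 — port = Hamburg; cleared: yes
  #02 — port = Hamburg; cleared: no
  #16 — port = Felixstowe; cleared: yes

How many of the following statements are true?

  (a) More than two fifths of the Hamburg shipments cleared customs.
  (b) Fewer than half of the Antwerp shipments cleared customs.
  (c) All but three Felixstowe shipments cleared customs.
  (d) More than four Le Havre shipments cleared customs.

(a) Hamburg: |A| = 7, |A ∩ B| = 3; needs |A ∩ B| / |A| > 2/5 — true.
(b) Antwerp: |A| = 6, |A ∩ B| = 2; needs |A ∩ B| < |A ∖ B| — true.
(c) Felixstowe: |A| = 5, |A ∩ B| = 2; needs |A ∖ B| = 3 — true.
(d) Le Havre: |A| = 5, |A ∩ B| = 5; needs |A ∩ B| > 4 — true.

4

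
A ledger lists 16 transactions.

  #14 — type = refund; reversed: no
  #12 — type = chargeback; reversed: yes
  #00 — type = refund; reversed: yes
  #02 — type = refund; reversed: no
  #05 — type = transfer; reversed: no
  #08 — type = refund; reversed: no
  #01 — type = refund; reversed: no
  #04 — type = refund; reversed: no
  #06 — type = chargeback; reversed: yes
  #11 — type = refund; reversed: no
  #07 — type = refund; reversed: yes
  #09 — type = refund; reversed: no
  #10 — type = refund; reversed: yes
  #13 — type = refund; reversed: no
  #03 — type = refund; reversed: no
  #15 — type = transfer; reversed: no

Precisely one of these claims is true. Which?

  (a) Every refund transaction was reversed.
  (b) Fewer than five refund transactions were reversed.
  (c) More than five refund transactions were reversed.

|A| = 12, |A ∩ B| = 3, |A ∖ B| = 9.
(a) requires A ⊆ B, i.e. every element of A is in B (|A ∖ B| = 0): false.
(b) requires |A ∩ B| < 5: true.
(c) requires |A ∩ B| > 5: false.

(b)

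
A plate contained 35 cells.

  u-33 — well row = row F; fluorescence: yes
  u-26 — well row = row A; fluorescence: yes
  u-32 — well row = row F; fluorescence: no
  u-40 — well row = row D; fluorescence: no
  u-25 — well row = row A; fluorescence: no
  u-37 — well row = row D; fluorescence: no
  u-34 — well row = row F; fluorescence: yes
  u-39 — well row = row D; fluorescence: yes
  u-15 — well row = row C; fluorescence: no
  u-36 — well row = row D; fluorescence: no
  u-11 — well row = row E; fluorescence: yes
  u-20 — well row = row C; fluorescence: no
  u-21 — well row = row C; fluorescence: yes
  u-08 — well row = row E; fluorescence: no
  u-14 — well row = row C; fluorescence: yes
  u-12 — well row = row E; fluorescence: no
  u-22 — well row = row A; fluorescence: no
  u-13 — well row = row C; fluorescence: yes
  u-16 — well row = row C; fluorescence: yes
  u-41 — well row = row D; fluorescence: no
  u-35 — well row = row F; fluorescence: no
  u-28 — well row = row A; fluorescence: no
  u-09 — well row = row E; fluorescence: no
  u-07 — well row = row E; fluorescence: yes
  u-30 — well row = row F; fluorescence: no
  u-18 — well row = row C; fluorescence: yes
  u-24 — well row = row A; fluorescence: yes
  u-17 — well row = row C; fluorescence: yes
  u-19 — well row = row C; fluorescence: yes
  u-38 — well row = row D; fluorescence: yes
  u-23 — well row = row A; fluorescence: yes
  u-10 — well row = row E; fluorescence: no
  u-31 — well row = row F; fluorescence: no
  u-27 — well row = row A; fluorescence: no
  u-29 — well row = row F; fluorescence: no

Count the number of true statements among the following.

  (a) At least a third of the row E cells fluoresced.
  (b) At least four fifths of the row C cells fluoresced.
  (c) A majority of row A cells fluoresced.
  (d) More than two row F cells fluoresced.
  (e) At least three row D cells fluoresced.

(a) row E: |A| = 6, |A ∩ B| = 2; needs |A ∩ B| / |A| ≥ 1/3 — true.
(b) row C: |A| = 9, |A ∩ B| = 7; needs |A ∩ B| / |A| ≥ 4/5 — false.
(c) row A: |A| = 7, |A ∩ B| = 3; needs |A ∩ B| > |A ∖ B| — false.
(d) row F: |A| = 7, |A ∩ B| = 2; needs |A ∩ B| > 2 — false.
(e) row D: |A| = 6, |A ∩ B| = 2; needs |A ∩ B| ≥ 3 — false.

1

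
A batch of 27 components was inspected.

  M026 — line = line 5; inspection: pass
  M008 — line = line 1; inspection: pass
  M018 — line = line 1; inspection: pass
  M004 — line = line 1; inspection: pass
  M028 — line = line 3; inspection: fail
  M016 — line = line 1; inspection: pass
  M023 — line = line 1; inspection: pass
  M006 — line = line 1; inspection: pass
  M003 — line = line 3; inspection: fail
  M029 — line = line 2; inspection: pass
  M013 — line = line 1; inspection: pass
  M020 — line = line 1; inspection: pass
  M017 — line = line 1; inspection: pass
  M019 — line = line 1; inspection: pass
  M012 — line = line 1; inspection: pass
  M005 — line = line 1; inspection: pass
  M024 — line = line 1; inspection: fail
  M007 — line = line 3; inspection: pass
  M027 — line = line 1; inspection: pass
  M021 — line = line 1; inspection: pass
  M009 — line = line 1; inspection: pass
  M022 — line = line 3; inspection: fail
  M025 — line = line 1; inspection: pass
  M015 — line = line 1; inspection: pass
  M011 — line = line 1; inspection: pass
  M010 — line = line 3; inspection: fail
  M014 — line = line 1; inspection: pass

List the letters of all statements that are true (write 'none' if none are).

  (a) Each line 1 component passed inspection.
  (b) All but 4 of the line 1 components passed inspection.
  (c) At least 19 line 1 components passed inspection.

(c)

|A| = 20, |A ∩ B| = 19, |A ∖ B| = 1.
(a) A ⊆ B, i.e. every element of A is in B (|A ∖ B| = 0): fails.
(b) |A ∖ B| = 4: fails.
(c) |A ∩ B| ≥ 19: holds.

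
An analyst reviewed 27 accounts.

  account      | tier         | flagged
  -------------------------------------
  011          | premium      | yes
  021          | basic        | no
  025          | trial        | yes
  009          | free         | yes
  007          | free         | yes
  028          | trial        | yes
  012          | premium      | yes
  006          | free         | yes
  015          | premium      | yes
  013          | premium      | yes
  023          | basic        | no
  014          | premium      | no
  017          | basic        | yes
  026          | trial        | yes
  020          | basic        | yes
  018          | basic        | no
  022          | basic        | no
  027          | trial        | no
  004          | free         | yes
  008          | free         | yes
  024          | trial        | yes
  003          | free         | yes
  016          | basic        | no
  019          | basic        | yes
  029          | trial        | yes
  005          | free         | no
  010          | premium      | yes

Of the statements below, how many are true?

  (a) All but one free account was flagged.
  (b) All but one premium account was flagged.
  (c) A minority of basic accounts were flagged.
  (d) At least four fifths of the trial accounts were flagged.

4

(a) free: |A| = 7, |A ∩ B| = 6; needs |A ∖ B| = 1 — true.
(b) premium: |A| = 6, |A ∩ B| = 5; needs |A ∖ B| = 1 — true.
(c) basic: |A| = 8, |A ∩ B| = 3; needs |A ∩ B| < |A ∖ B| — true.
(d) trial: |A| = 6, |A ∩ B| = 5; needs |A ∩ B| / |A| ≥ 4/5 — true.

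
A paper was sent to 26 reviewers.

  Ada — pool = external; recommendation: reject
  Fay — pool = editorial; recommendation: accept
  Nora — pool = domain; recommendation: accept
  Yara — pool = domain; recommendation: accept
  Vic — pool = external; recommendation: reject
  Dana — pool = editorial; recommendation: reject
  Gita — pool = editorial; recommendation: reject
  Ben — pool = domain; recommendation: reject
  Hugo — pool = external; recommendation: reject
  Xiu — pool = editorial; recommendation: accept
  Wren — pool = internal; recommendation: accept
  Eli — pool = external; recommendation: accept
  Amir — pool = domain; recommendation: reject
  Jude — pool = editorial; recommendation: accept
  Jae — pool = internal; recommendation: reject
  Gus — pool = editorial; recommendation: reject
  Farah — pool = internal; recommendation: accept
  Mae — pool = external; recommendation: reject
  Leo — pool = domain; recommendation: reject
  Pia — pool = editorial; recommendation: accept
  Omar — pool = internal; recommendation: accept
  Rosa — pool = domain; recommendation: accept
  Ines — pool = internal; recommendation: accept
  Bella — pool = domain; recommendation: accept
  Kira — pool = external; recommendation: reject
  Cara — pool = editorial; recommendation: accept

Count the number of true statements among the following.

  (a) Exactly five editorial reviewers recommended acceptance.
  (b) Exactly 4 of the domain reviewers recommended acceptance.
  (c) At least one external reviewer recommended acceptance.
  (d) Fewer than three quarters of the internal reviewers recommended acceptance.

(a) editorial: |A| = 8, |A ∩ B| = 5; needs |A ∩ B| = 5 — true.
(b) domain: |A| = 7, |A ∩ B| = 4; needs |A ∩ B| = 4 — true.
(c) external: |A| = 6, |A ∩ B| = 1; needs A ∩ B ≠ ∅ (|A ∩ B| ≥ 1) — true.
(d) internal: |A| = 5, |A ∩ B| = 4; needs |A ∩ B| / |A| < 3/4 — false.

3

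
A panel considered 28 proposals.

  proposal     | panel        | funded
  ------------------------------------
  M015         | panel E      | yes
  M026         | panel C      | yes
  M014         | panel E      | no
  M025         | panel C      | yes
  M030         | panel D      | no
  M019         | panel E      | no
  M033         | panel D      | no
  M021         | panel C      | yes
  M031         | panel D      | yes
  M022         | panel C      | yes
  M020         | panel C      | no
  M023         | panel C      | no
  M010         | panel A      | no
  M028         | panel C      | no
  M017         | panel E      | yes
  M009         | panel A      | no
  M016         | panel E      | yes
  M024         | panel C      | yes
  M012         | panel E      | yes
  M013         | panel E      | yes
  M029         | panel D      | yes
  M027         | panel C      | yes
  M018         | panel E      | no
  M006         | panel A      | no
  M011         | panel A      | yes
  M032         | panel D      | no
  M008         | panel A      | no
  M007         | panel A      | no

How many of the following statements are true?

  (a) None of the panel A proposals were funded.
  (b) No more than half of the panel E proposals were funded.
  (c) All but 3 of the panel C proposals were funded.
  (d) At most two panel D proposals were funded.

(a) panel A: |A| = 6, |A ∩ B| = 1; needs A ∩ B = ∅ (|A ∩ B| = 0) — false.
(b) panel E: |A| = 8, |A ∩ B| = 5; needs |A ∩ B| ≤ |A ∖ B| — false.
(c) panel C: |A| = 9, |A ∩ B| = 6; needs |A ∖ B| = 3 — true.
(d) panel D: |A| = 5, |A ∩ B| = 2; needs |A ∩ B| ≤ 2 — true.

2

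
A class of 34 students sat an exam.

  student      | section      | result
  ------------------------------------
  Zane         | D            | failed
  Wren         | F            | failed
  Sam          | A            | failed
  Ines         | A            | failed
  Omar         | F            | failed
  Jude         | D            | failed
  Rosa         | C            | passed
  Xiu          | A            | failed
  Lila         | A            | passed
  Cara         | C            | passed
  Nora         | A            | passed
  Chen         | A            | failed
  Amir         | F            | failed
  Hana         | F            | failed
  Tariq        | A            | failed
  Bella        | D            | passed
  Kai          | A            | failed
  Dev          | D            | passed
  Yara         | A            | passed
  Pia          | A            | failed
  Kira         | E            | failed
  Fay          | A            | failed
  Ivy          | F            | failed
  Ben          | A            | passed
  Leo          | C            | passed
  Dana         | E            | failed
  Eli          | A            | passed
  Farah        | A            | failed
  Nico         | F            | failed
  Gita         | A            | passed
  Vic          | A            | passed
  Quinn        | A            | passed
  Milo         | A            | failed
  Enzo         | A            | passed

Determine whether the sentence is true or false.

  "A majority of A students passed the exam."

False

'A majority of A students passed the exam' holds iff |A ∩ B| > |A ∖ B|.
|A| = 19, |A ∩ B| = 9, |A ∖ B| = 10.
9 < 10, so the statement is false.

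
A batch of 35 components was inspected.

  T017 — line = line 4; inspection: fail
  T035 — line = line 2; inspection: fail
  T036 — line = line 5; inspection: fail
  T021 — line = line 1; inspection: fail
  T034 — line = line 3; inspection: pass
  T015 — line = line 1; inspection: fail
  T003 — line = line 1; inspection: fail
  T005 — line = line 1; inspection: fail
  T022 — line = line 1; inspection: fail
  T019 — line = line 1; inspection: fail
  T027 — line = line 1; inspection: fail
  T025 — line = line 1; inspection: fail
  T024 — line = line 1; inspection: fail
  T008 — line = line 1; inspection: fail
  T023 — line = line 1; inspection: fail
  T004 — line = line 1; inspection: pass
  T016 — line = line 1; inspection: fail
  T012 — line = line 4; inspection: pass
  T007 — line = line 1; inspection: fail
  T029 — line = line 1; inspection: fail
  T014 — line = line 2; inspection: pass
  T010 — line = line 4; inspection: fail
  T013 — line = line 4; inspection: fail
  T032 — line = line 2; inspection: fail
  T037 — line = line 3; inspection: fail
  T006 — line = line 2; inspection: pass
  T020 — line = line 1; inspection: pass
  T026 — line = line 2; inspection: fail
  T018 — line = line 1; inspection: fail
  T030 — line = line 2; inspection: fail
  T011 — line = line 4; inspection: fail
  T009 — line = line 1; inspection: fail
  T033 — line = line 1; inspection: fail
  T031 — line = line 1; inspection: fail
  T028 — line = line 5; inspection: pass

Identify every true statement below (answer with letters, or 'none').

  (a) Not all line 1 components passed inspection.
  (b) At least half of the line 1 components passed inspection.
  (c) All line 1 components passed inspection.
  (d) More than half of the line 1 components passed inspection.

|A| = 20, |A ∩ B| = 2, |A ∖ B| = 18.
(a) A ⊄ B (|A ∖ B| ≥ 1): holds.
(b) |A ∩ B| ≥ |A ∖ B|: fails.
(c) A ⊆ B, i.e. every element of A is in B (|A ∖ B| = 0): fails.
(d) |A ∩ B| > |A ∖ B|: fails.

(a)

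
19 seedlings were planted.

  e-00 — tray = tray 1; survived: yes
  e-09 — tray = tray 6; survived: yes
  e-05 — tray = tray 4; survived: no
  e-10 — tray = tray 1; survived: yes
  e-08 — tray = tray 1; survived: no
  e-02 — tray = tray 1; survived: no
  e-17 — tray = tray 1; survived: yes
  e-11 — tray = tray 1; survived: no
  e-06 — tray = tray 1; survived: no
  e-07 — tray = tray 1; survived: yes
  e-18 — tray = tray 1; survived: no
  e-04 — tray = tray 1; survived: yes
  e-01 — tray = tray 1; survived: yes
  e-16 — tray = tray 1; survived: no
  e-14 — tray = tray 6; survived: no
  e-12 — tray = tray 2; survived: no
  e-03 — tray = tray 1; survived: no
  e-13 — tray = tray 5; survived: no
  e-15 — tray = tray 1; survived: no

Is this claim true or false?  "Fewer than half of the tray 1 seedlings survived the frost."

The determiner here denotes the relation: |A ∩ B| < |A ∖ B|.
A (the restrictor) = {e-00, e-10, e-08, e-02, e-17, e-11, e-06, e-07, e-18, e-04, e-01, e-16, e-03, e-15}, |A| = 14.
A ∩ B = {e-00, e-10, e-17, e-07, e-04, e-01}, so |A ∩ B| = 6.
A ∖ B = {e-08, e-02, e-11, e-06, e-18, e-16, e-03, e-15}, so |A ∖ B| = 8.
6 < 8, so the statement is true.

True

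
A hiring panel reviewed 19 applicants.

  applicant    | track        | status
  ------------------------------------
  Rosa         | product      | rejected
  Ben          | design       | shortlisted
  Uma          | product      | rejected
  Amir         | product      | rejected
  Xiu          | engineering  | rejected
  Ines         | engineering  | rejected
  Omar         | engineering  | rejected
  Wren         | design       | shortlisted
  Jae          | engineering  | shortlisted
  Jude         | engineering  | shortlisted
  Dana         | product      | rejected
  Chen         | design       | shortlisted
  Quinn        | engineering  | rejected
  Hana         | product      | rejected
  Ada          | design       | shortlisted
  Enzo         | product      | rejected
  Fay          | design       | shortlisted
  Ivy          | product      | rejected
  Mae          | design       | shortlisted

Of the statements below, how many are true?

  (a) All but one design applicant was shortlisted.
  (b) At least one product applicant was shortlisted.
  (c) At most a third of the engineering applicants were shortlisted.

1

(a) design: |A| = 6, |A ∩ B| = 6; needs |A ∖ B| = 1 — false.
(b) product: |A| = 7, |A ∩ B| = 0; needs A ∩ B ≠ ∅ (|A ∩ B| ≥ 1) — false.
(c) engineering: |A| = 6, |A ∩ B| = 2; needs |A ∩ B| / |A| ≤ 1/3 — true.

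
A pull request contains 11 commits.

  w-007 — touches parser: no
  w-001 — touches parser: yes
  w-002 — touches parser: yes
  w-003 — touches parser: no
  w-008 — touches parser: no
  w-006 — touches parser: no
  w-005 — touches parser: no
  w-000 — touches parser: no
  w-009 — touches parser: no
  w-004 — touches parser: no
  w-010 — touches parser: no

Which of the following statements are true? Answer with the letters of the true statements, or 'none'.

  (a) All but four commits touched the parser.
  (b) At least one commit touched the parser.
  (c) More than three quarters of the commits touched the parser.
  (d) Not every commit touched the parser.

(b), (d)

|A| = 11, |A ∩ B| = 2, |A ∖ B| = 9.
(a) |A ∖ B| = 4: fails.
(b) A ∩ B ≠ ∅ (|A ∩ B| ≥ 1): holds.
(c) |A ∩ B| / |A| > 3/4: fails.
(d) A ⊄ B (|A ∖ B| ≥ 1): holds.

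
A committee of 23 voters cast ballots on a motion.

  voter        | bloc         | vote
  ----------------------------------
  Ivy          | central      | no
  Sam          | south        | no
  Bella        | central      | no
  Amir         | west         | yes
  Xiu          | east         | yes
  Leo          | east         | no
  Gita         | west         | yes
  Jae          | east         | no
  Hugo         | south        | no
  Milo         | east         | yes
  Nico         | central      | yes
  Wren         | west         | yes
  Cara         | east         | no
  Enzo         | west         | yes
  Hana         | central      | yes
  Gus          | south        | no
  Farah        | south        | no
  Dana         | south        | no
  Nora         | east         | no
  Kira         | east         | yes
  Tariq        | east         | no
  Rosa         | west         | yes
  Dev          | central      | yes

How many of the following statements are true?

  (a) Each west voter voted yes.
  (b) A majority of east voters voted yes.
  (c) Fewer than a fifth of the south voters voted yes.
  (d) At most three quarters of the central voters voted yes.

(a) west: |A| = 5, |A ∩ B| = 5; needs A ⊆ B, i.e. every element of A is in B (|A ∖ B| = 0) — true.
(b) east: |A| = 8, |A ∩ B| = 3; needs |A ∩ B| > |A ∖ B| — false.
(c) south: |A| = 5, |A ∩ B| = 0; needs |A ∩ B| / |A| < 1/5 — true.
(d) central: |A| = 5, |A ∩ B| = 3; needs |A ∩ B| / |A| ≤ 3/4 — true.

3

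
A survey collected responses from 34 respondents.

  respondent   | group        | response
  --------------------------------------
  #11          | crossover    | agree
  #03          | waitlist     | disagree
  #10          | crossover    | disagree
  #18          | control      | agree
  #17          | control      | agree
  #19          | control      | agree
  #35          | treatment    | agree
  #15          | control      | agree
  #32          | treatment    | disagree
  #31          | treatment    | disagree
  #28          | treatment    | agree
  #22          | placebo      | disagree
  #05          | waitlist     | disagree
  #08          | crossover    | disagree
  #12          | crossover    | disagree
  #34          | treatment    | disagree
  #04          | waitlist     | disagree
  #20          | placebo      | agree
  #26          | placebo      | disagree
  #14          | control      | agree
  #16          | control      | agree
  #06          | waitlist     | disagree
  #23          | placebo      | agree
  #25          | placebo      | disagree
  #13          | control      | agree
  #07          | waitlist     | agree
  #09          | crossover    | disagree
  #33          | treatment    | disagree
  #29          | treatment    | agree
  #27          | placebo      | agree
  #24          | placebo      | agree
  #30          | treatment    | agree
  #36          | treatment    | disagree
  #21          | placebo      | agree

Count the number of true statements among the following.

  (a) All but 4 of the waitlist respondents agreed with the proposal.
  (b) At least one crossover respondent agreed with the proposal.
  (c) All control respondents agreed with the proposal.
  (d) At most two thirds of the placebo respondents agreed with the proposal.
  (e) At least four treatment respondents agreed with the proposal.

5

(a) waitlist: |A| = 5, |A ∩ B| = 1; needs |A ∖ B| = 4 — true.
(b) crossover: |A| = 5, |A ∩ B| = 1; needs A ∩ B ≠ ∅ (|A ∩ B| ≥ 1) — true.
(c) control: |A| = 7, |A ∩ B| = 7; needs A ⊆ B, i.e. every element of A is in B (|A ∖ B| = 0) — true.
(d) placebo: |A| = 8, |A ∩ B| = 5; needs |A ∩ B| / |A| ≤ 2/3 — true.
(e) treatment: |A| = 9, |A ∩ B| = 4; needs |A ∩ B| ≥ 4 — true.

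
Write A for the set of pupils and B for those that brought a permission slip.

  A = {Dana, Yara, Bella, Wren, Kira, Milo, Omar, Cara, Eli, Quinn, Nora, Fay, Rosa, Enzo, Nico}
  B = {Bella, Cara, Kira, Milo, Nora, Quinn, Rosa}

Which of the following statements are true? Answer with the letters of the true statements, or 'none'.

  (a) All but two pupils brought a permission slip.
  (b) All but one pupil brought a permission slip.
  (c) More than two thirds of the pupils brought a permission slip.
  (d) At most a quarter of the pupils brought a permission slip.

|A| = 15, |A ∩ B| = 7, |A ∖ B| = 8.
(a) |A ∖ B| = 2: fails.
(b) |A ∖ B| = 1: fails.
(c) |A ∩ B| / |A| > 2/3: fails.
(d) |A ∩ B| / |A| ≤ 1/4: fails.

none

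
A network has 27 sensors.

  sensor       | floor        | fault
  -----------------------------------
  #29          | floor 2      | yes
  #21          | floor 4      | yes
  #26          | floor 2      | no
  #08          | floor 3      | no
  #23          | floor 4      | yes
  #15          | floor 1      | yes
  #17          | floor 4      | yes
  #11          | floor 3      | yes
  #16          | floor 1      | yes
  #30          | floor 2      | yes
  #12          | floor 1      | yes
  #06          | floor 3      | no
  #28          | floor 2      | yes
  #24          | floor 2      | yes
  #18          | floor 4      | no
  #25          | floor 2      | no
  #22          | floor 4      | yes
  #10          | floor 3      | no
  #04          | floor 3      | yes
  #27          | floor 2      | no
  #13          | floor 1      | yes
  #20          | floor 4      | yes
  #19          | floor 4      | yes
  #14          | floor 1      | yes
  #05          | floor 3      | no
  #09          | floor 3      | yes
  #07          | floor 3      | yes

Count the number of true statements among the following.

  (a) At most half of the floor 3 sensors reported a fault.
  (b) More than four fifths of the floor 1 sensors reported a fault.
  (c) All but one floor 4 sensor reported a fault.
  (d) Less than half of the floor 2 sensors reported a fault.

(a) floor 3: |A| = 8, |A ∩ B| = 4; needs |A ∩ B| ≤ |A ∖ B| — true.
(b) floor 1: |A| = 5, |A ∩ B| = 5; needs |A ∩ B| / |A| > 4/5 — true.
(c) floor 4: |A| = 7, |A ∩ B| = 6; needs |A ∖ B| = 1 — true.
(d) floor 2: |A| = 7, |A ∩ B| = 4; needs |A ∩ B| < |A ∖ B| — false.

3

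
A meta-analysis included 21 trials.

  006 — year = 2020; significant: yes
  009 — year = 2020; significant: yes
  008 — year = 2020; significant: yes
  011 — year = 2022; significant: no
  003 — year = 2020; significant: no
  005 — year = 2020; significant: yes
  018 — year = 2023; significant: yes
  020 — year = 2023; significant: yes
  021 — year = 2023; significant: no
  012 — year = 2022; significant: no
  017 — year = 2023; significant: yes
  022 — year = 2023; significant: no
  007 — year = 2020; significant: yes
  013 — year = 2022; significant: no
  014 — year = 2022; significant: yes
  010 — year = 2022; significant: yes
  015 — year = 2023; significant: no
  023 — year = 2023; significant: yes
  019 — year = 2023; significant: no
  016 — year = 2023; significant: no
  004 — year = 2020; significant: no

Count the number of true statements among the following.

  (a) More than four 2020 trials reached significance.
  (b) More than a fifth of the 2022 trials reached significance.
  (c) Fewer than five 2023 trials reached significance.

(a) 2020: |A| = 7, |A ∩ B| = 5; needs |A ∩ B| > 4 — true.
(b) 2022: |A| = 5, |A ∩ B| = 2; needs |A ∩ B| / |A| > 1/5 — true.
(c) 2023: |A| = 9, |A ∩ B| = 4; needs |A ∩ B| < 5 — true.

3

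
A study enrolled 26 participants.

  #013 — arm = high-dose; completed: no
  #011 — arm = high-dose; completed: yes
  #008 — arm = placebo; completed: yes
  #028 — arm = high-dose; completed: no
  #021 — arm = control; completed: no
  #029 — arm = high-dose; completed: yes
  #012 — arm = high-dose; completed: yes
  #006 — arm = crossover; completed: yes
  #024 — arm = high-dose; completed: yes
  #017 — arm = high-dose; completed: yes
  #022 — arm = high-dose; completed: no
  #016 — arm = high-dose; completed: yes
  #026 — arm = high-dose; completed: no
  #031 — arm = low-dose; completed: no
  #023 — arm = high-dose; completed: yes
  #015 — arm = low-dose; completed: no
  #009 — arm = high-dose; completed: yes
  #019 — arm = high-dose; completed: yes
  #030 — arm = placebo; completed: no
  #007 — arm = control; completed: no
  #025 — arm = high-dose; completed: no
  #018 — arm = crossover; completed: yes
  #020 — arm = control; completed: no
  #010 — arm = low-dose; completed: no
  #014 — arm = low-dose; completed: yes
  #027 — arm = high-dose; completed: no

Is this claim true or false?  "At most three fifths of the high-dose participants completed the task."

'At most three fifths of the high-dose participants completed the task' holds iff |A ∩ B| / |A| ≤ 3/5.
|A| = 15, |A ∩ B| = 9, |A ∖ B| = 6.
|A ∩ B|/|A| = 9/15, so the statement is true.

True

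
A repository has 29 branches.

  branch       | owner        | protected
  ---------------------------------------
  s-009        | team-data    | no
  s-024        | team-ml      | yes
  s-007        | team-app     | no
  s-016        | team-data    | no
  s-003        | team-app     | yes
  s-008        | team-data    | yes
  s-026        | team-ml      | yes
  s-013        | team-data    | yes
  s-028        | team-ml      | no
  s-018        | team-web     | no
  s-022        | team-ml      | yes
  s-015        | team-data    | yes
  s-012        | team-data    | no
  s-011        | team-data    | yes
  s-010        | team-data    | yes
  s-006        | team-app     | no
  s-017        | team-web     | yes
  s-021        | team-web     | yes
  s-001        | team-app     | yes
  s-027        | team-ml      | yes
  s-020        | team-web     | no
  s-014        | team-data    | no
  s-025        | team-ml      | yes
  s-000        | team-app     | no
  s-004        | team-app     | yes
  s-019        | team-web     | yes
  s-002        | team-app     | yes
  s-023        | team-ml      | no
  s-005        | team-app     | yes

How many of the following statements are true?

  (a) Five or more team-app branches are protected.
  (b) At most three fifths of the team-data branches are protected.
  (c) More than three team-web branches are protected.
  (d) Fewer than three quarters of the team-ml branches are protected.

3

(a) team-app: |A| = 8, |A ∩ B| = 5; needs |A ∩ B| ≥ 5 — true.
(b) team-data: |A| = 9, |A ∩ B| = 5; needs |A ∩ B| / |A| ≤ 3/5 — true.
(c) team-web: |A| = 5, |A ∩ B| = 3; needs |A ∩ B| > 3 — false.
(d) team-ml: |A| = 7, |A ∩ B| = 5; needs |A ∩ B| / |A| < 3/4 — true.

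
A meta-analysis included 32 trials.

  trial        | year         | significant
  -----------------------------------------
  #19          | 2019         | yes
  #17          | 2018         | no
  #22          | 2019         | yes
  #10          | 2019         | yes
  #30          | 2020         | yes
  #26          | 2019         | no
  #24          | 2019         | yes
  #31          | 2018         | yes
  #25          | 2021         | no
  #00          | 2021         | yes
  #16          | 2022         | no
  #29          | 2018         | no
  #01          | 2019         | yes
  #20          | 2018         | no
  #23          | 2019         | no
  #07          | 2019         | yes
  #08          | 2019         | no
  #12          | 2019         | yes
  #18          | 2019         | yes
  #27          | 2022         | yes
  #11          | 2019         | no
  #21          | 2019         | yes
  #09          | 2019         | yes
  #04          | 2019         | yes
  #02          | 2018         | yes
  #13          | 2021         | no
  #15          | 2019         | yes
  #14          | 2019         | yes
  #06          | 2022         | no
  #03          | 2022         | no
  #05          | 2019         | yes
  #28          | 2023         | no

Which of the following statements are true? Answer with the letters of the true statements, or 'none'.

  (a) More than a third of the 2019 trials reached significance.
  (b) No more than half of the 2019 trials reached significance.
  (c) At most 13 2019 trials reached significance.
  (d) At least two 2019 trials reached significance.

(a), (d)

|A| = 18, |A ∩ B| = 14, |A ∖ B| = 4.
(a) |A ∩ B| / |A| > 1/3: holds.
(b) |A ∩ B| ≤ |A ∖ B|: fails.
(c) |A ∩ B| ≤ 13: fails.
(d) |A ∩ B| ≥ 2: holds.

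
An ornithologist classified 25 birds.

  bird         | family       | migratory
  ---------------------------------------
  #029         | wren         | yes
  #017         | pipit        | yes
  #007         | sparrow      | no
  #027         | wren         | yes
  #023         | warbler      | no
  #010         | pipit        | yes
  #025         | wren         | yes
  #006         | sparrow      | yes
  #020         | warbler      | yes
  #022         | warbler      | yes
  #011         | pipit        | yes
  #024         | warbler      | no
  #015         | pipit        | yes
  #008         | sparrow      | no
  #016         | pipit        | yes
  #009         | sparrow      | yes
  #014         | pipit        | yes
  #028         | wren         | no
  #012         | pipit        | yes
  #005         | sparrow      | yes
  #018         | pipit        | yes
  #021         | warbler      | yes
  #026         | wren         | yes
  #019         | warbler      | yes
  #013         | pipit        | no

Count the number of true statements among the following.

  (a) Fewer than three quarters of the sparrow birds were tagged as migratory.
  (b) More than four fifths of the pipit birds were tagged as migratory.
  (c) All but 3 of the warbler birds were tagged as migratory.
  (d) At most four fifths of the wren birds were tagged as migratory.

(a) sparrow: |A| = 5, |A ∩ B| = 3; needs |A ∩ B| / |A| < 3/4 — true.
(b) pipit: |A| = 9, |A ∩ B| = 8; needs |A ∩ B| / |A| > 4/5 — true.
(c) warbler: |A| = 6, |A ∩ B| = 4; needs |A ∖ B| = 3 — false.
(d) wren: |A| = 5, |A ∩ B| = 4; needs |A ∩ B| / |A| ≤ 4/5 — true.

3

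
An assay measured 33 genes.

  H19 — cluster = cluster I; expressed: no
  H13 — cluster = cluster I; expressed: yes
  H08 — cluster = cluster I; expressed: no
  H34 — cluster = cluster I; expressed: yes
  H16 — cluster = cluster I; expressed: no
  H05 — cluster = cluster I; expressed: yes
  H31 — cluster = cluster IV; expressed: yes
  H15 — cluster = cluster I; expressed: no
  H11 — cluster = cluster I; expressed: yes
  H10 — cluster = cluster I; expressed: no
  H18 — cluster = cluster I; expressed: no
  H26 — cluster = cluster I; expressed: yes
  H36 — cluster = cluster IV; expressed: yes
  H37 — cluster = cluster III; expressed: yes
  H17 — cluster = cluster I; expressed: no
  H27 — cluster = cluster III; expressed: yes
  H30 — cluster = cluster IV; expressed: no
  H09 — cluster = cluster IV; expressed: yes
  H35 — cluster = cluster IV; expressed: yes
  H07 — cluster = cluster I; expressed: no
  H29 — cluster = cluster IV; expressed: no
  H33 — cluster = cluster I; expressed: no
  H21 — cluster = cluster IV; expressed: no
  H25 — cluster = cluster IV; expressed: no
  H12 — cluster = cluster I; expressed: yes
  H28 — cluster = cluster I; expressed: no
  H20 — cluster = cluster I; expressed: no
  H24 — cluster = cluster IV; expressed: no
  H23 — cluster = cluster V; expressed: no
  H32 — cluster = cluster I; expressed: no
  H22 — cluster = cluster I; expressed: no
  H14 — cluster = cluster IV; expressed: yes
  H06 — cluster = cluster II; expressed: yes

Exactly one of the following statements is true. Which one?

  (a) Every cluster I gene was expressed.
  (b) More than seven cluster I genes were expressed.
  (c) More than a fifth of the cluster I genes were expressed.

(c)

|A| = 19, |A ∩ B| = 6, |A ∖ B| = 13.
(a) requires A ⊆ B, i.e. every element of A is in B (|A ∖ B| = 0): false.
(b) requires |A ∩ B| > 7: false.
(c) requires |A ∩ B| / |A| > 1/5: true.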